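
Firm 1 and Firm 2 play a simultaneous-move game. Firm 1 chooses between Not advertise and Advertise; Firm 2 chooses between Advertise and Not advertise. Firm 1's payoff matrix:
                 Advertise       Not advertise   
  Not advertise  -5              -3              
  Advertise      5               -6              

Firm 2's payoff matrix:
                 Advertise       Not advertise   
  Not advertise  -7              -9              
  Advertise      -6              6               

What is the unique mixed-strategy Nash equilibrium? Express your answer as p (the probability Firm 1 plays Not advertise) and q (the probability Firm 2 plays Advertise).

Firm 2's indifference between Advertise and Not advertise determines Firm 1's mixing probability p:
  Firm 2's payoff from Advertise: p·(-7) + (1−p)·(-6) = -p - 6
  Firm 2's payoff from Not advertise: p·(-9) + (1−p)·6 = -15p + 6
  -p - 6 = -15p + 6  ⇒  14p = 12  ⇒  p = 6/7.
Firm 1's indifference between Not advertise and Advertise determines Firm 2's mixing probability q:
  Firm 1's payoff from Not advertise: q·(-5) + (1−q)·(-3) = -2q - 3
  Firm 1's payoff from Advertise: q·5 + (1−q)·(-6) = 11q - 6
  -2q - 3 = 11q - 6  ⇒  -13q = -3  ⇒  q = 3/13.

p = 6/7, q = 3/13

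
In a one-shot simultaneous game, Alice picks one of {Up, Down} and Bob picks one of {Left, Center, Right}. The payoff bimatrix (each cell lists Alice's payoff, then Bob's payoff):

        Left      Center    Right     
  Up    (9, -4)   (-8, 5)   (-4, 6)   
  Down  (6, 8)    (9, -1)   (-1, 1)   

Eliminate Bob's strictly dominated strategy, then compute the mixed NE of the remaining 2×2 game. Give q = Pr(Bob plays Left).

q = 1/2

Bob's strategy Center is strictly dominated by Right: 6 > 5 and 1 > -1. Eliminate Center.
Bob's mix must leave Alice indifferent between Up and Down.
  Alice's payoff to Up: q·9 + (1−q)·(-4) = 13q - 4
  Alice's payoff to Down: q·6 + (1−q)·(-1) = 7q - 1
  13q - 4 = 7q - 1  ⇒  6q = 3  ⇒  q = 1/2.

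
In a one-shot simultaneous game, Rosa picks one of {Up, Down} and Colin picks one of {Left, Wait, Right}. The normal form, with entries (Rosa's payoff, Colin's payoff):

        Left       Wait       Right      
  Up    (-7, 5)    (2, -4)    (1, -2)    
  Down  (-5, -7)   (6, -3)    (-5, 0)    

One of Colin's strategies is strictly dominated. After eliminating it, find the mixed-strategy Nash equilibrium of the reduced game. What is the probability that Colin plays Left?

q = 3/4

Colin's strategy Wait is strictly dominated by Right: -2 > -4 and 0 > -3. Eliminate Wait.
Colin's mix must leave Rosa indifferent between Up and Down.
  Rosa's payoff to Up: q·(-7) + (1−q)·1 = -8q + 1
  Rosa's payoff to Down: q·(-5) + (1−q)·(-5) = -5
  -8q + 1 = -5  ⇒  -8q = -6  ⇒  q = 3/4.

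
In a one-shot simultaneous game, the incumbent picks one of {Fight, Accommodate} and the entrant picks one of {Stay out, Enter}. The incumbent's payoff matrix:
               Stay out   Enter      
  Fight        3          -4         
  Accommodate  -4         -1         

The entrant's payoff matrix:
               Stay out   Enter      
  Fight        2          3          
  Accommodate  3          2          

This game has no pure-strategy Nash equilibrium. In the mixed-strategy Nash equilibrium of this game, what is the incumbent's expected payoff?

The incumbent's indifference between Fight and Accommodate determines the entrant's mixing probability q:
  the incumbent's payoff to Fight: q·3 + (1−q)·(-4) = 7q - 4
  the incumbent's payoff to Accommodate: q·(-4) + (1−q)·(-1) = -3q - 1
  7q - 4 = -3q - 1  ⇒  10q = 3  ⇒  q = 3/10.
At equilibrium the incumbent is indifferent across rows, so the incumbent's payoff equals the payoff from Fight: (3/10)·3 + (7/10)·(-4) = -19/10.

-19/10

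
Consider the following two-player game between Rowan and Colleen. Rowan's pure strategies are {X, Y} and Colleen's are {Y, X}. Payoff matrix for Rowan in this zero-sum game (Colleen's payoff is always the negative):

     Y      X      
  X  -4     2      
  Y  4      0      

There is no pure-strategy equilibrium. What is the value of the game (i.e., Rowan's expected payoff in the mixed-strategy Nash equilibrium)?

For Rowan to be willing to mix, Rowan must be indifferent between X and Y, which pins down Colleen's mix.
  Rowan's payoff to X: q·(-4) + (1−q)·2 = -6q + 2
  Rowan's payoff to Y: q·4 + (1−q)·0 = 4q
  -6q + 2 = 4q  ⇒  -10q = -2  ⇒  q = 1/5.
The value is Rowan's expected payoff against this mix (using X): (1/5)·(-4) + (4/5)·2 = 4/5.

v = 4/5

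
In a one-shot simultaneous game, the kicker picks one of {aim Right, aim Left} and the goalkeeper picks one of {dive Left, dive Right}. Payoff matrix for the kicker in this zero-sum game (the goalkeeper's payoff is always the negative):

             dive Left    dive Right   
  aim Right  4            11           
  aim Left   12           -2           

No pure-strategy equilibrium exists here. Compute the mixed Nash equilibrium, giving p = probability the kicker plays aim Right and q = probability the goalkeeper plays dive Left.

The goalkeeper's indifference between dive Left and dive Right determines the kicker's mixing probability p:
  the goalkeeper's payoff to dive Left: p·(-4) + (1−p)·(-12) = 8p - 12
  the goalkeeper's payoff to dive Right: p·(-11) + (1−p)·2 = -13p + 2
  8p - 12 = -13p + 2  ⇒  21p = 14  ⇒  p = 2/3.
In a mixed equilibrium the kicker is indifferent between aim Right and aim Left; this condition fixes q.
  the kicker's payoff to aim Right: q·4 + (1−q)·11 = -7q + 11
  the kicker's payoff to aim Left: q·12 + (1−q)·(-2) = 14q - 2
  -7q + 11 = 14q - 2  ⇒  -21q = -13  ⇒  q = 13/21.

p = 2/3, q = 13/21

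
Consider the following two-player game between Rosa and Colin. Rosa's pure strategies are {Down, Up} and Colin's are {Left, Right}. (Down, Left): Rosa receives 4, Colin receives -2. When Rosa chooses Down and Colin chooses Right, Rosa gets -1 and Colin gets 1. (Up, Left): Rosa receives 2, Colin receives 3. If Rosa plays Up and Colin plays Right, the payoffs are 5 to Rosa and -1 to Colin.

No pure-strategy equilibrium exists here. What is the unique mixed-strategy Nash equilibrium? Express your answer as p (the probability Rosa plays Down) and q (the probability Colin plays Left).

Set Colin's expected payoff from Left equal to that from Right:
  Colin's payoff from Left: p·(-2) + (1−p)·3 = -5p + 3
  Colin's payoff from Right: p·1 + (1−p)·(-1) = 2p - 1
  -5p + 3 = 2p - 1  ⇒  -7p = -4  ⇒  p = 4/7.
Colin's mix must leave Rosa indifferent between Down and Up.
  Rosa's payoff from Down: q·4 + (1−q)·(-1) = 5q - 1
  Rosa's payoff from Up: q·2 + (1−q)·5 = -3q + 5
  5q - 1 = -3q + 5  ⇒  8q = 6  ⇒  q = 3/4.

p = 4/7, q = 3/4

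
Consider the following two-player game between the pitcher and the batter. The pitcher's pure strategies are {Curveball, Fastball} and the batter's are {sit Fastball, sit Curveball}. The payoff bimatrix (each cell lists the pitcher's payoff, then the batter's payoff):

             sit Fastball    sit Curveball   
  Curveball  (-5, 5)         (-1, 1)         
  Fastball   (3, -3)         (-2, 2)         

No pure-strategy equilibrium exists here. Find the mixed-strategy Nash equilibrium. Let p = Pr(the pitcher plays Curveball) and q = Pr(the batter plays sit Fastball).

p = 5/9, q = 1/9

For the batter to be willing to mix, the batter must be indifferent between sit Fastball and sit Curveball, which pins down the pitcher's mix.
  the batter's payoff from sit Fastball: p·5 + (1−p)·(-3) = 8p - 3
  the batter's payoff from sit Curveball: p·1 + (1−p)·2 = -p + 2
  8p - 3 = -p + 2  ⇒  9p = 5  ⇒  p = 5/9.
For the pitcher to be willing to mix, the pitcher must be indifferent between Curveball and Fastball, which pins down the batter's mix.
  the pitcher's expected payoff from Curveball: q·(-5) + (1−q)·(-1) = -4q - 1
  the pitcher's expected payoff from Fastball: q·3 + (1−q)·(-2) = 5q - 2
  -4q - 1 = 5q - 2  ⇒  -9q = -1  ⇒  q = 1/9.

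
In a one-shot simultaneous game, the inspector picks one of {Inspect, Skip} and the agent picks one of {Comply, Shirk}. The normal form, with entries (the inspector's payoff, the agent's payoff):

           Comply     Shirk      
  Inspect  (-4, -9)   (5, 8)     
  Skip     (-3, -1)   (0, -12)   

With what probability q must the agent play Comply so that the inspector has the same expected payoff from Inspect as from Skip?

q = 5/6

The agent's mix must leave the inspector indifferent between Inspect and Skip.
  the inspector's payoff from Inspect: q·(-4) + (1−q)·5 = -9q + 5
  the inspector's payoff from Skip: q·(-3) + (1−q)·0 = -3q
  -9q + 5 = -3q  ⇒  -6q = -5  ⇒  q = 5/6.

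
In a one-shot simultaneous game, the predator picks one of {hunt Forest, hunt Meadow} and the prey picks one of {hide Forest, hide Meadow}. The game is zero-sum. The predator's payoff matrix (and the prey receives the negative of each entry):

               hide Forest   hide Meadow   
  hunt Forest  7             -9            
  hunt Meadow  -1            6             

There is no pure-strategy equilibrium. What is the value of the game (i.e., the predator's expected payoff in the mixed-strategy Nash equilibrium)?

The prey's mix must leave the predator indifferent between hunt Forest and hunt Meadow.
  the predator's expected payoff from hunt Forest: q·7 + (1−q)·(-9) = 16q - 9
  the predator's expected payoff from hunt Meadow: q·(-1) + (1−q)·6 = -7q + 6
  16q - 9 = -7q + 6  ⇒  23q = 15  ⇒  q = 15/23.
The value is the predator's expected payoff against this mix (using hunt Forest): (15/23)·7 + (8/23)·(-9) = 33/23.

v = 33/23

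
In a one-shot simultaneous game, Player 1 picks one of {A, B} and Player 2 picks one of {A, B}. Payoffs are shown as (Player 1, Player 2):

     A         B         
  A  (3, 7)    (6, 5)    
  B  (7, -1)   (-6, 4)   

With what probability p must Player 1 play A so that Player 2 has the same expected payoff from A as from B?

p = 5/7

Player 2's indifference between A and B determines Player 1's mixing probability p:
  Player 2's payoff to A: p·7 + (1−p)·(-1) = 8p - 1
  Player 2's payoff to B: p·5 + (1−p)·4 = p + 4
  8p - 1 = p + 4  ⇒  7p = 5  ⇒  p = 5/7.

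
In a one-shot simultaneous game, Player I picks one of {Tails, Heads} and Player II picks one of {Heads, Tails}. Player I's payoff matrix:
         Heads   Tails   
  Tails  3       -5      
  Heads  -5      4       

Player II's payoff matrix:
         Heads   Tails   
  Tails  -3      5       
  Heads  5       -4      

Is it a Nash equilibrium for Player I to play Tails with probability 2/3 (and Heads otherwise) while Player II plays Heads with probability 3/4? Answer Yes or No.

Given Player I's mix p = 2/3, Player II's payoff from Heads is -1/3 but from Tails is 2. Player II strictly prefers Tails, so Player II would not mix.
So the proposed profile is not a Nash equilibrium.

No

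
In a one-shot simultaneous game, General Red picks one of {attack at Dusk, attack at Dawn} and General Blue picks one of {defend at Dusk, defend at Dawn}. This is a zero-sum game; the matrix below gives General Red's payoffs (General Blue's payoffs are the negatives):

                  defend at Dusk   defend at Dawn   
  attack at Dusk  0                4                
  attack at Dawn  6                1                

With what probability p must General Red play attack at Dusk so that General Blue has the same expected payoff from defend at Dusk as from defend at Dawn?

p = 5/9

In a mixed equilibrium General Blue is indifferent between defend at Dusk and defend at Dawn; this condition fixes p.
  General Blue's expected payoff from defend at Dusk: p·0 + (1−p)·(-6) = 6p - 6
  General Blue's expected payoff from defend at Dawn: p·(-4) + (1−p)·(-1) = -3p - 1
  6p - 6 = -3p - 1  ⇒  9p = 5  ⇒  p = 5/9.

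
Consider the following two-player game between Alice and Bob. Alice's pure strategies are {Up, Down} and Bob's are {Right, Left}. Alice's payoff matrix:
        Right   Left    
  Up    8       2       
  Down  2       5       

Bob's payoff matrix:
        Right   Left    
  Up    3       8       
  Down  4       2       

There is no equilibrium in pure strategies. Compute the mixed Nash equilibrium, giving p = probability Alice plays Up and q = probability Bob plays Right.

p = 2/7, q = 1/3

In a mixed equilibrium Bob is indifferent between Right and Left; this condition fixes p.
  Bob's payoff from Right: p·3 + (1−p)·4 = -p + 4
  Bob's payoff from Left: p·8 + (1−p)·2 = 6p + 2
  -p + 4 = 6p + 2  ⇒  -7p = -2  ⇒  p = 2/7.
In a mixed equilibrium Alice is indifferent between Up and Down; this condition fixes q.
  Alice's payoff from Up: q·8 + (1−q)·2 = 6q + 2
  Alice's payoff from Down: q·2 + (1−q)·5 = -3q + 5
  6q + 2 = -3q + 5  ⇒  9q = 3  ⇒  q = 1/3.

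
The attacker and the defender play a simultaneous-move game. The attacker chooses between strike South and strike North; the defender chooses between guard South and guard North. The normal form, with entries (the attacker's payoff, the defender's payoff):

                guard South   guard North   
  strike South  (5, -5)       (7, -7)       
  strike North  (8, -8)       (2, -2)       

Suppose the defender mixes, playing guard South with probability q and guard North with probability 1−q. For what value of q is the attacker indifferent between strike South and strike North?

For the attacker to be willing to mix, the attacker must be indifferent between strike South and strike North, which pins down the defender's mix.
  the attacker's payoff from strike South: q·5 + (1−q)·7 = -2q + 7
  the attacker's payoff from strike North: q·8 + (1−q)·2 = 6q + 2
  -2q + 7 = 6q + 2  ⇒  -8q = -5  ⇒  q = 5/8.

q = 5/8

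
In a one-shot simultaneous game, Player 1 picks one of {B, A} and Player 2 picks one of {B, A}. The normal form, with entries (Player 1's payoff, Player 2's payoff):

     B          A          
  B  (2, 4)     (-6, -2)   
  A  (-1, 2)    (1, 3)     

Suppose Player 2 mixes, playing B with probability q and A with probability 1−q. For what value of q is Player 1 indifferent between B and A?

Player 2's mix must leave Player 1 indifferent between B and A.
  Player 1's payoff from B: q·2 + (1−q)·(-6) = 8q - 6
  Player 1's payoff from A: q·(-1) + (1−q)·1 = -2q + 1
  8q - 6 = -2q + 1  ⇒  10q = 7  ⇒  q = 7/10.

q = 7/10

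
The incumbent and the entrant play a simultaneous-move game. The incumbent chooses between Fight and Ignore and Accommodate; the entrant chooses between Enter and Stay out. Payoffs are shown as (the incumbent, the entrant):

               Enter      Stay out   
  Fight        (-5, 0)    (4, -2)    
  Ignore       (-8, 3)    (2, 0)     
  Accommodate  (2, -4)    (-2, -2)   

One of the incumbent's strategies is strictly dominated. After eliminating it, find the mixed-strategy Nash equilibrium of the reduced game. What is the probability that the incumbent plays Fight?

p = 1/2

The incumbent's strategy Ignore is strictly dominated by Fight: -5 > -8 and 4 > 2. Eliminate Ignore.
Set the entrant's expected payoff from Enter equal to that from Stay out:
  the entrant's payoff from Enter: p·0 + (1−p)·(-4) = 4p - 4
  the entrant's payoff from Stay out: p·(-2) + (1−p)·(-2) = -2
  4p - 4 = -2  ⇒  4p = 2  ⇒  p = 1/2.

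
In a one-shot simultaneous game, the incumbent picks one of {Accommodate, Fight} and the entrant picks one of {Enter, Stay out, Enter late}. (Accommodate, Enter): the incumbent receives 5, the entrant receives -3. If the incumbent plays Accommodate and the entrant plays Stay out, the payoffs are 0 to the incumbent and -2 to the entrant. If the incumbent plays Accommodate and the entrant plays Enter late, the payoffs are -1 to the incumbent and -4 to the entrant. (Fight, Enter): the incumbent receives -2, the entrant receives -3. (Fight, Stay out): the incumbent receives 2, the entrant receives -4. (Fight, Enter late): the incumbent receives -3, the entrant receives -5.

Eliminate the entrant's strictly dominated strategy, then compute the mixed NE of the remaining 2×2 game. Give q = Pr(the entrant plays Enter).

The entrant's strategy Enter late is strictly dominated by Enter: -3 > -4 and -3 > -5. Eliminate Enter late.
The entrant's mix must leave the incumbent indifferent between Accommodate and Fight.
  the incumbent's expected payoff from Accommodate: q·5 + (1−q)·0 = 5q
  the incumbent's expected payoff from Fight: q·(-2) + (1−q)·2 = -4q + 2
  5q = -4q + 2  ⇒  9q = 2  ⇒  q = 2/9.

q = 2/9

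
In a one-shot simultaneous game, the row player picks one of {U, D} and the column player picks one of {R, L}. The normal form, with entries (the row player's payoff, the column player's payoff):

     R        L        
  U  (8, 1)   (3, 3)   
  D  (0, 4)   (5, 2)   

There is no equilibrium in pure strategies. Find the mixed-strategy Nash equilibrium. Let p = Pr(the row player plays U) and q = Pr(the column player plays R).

Set the column player's expected payoff from R equal to that from L:
  the column player's expected payoff from R: p·1 + (1−p)·4 = -3p + 4
  the column player's expected payoff from L: p·3 + (1−p)·2 = p + 2
  -3p + 4 = p + 2  ⇒  -4p = -2  ⇒  p = 1/2.
The row player's indifference between U and D determines the column player's mixing probability q:
  the row player's payoff from U: q·8 + (1−q)·3 = 5q + 3
  the row player's payoff from D: q·0 + (1−q)·5 = -5q + 5
  5q + 3 = -5q + 5  ⇒  10q = 2  ⇒  q = 1/5.

p = 1/2, q = 1/5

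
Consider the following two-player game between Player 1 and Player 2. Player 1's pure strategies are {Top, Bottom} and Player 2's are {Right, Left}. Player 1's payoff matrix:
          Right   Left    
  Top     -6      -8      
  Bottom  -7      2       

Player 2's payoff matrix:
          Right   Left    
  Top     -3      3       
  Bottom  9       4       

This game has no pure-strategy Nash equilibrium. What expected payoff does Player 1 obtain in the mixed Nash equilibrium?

For Player 1 to be willing to mix, Player 1 must be indifferent between Top and Bottom, which pins down Player 2's mix.
  Player 1's payoff to Top: q·(-6) + (1−q)·(-8) = 2q - 8
  Player 1's payoff to Bottom: q·(-7) + (1−q)·2 = -9q + 2
  2q - 8 = -9q + 2  ⇒  11q = 10  ⇒  q = 10/11.
At equilibrium Player 1 is indifferent across rows, so Player 1's payoff equals the payoff from Top: (10/11)·(-6) + (1/11)·(-8) = -68/11.

-68/11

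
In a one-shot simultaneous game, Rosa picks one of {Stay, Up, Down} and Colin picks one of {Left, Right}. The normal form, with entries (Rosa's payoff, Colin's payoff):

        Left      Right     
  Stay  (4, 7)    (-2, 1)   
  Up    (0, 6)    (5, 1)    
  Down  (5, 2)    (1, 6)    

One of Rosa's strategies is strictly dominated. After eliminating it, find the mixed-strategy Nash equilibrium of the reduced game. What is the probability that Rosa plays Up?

p = 4/9

Rosa's strategy Stay is strictly dominated by Down: 5 > 4 and 1 > -2. Eliminate Stay.
Set Colin's expected payoff from Left equal to that from Right:
  Colin's payoff from Left: p·6 + (1−p)·2 = 4p + 2
  Colin's payoff from Right: p·1 + (1−p)·6 = -5p + 6
  4p + 2 = -5p + 6  ⇒  9p = 4  ⇒  p = 4/9.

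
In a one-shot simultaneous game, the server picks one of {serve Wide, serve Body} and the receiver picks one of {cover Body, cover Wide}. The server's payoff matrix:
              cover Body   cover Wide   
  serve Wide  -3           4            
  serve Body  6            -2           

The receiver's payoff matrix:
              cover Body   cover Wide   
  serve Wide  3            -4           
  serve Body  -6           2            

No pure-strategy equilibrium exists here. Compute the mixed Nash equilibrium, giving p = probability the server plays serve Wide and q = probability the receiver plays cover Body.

p = 8/15, q = 2/5

For the receiver to be willing to mix, the receiver must be indifferent between cover Body and cover Wide, which pins down the server's mix.
  the receiver's payoff from cover Body: p·3 + (1−p)·(-6) = 9p - 6
  the receiver's payoff from cover Wide: p·(-4) + (1−p)·2 = -6p + 2
  9p - 6 = -6p + 2  ⇒  15p = 8  ⇒  p = 8/15.
Set the server's expected payoff from serve Wide equal to that from serve Body:
  the server's expected payoff from serve Wide: q·(-3) + (1−q)·4 = -7q + 4
  the server's expected payoff from serve Body: q·6 + (1−q)·(-2) = 8q - 2
  -7q + 4 = 8q - 2  ⇒  -15q = -6  ⇒  q = 2/5.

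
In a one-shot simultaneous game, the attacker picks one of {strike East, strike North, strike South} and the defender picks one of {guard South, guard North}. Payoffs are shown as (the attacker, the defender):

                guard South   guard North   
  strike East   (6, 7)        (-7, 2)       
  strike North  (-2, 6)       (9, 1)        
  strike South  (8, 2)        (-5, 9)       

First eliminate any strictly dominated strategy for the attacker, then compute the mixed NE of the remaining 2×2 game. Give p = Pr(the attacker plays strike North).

p = 7/12

The attacker's strategy strike East is strictly dominated by strike South: 8 > 6 and -5 > -7. Eliminate strike East.
Set the defender's expected payoff from guard South equal to that from guard North:
  the defender's expected payoff from guard South: p·6 + (1−p)·2 = 4p + 2
  the defender's expected payoff from guard North: p·1 + (1−p)·9 = -8p + 9
  4p + 2 = -8p + 9  ⇒  12p = 7  ⇒  p = 7/12.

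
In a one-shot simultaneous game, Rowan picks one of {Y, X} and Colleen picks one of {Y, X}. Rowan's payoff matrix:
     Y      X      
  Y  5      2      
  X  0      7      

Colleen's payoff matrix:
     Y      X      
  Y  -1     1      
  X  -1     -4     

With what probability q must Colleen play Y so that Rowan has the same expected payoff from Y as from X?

q = 1/2

For Rowan to be willing to mix, Rowan must be indifferent between Y and X, which pins down Colleen's mix.
  Rowan's expected payoff from Y: q·5 + (1−q)·2 = 3q + 2
  Rowan's expected payoff from X: q·0 + (1−q)·7 = -7q + 7
  3q + 2 = -7q + 7  ⇒  10q = 5  ⇒  q = 1/2.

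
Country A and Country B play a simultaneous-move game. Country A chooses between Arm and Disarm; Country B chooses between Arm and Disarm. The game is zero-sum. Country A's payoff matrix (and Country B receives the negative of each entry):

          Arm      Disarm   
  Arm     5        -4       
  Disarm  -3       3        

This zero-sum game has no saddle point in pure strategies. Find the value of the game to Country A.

Country B's mix must leave Country A indifferent between Arm and Disarm.
  Country A's expected payoff from Arm: q·5 + (1−q)·(-4) = 9q - 4
  Country A's expected payoff from Disarm: q·(-3) + (1−q)·3 = -6q + 3
  9q - 4 = -6q + 3  ⇒  15q = 7  ⇒  q = 7/15.
The value is Country A's expected payoff against this mix (using Arm): (7/15)·5 + (8/15)·(-4) = 1/5.

v = 1/5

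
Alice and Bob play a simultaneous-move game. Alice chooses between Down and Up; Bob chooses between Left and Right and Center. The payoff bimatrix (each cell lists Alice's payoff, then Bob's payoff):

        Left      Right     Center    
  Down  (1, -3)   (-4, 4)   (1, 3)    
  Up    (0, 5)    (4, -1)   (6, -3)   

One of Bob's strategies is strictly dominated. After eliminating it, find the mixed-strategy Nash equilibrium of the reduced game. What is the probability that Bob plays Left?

Bob's strategy Center is strictly dominated by Right: 4 > 3 and -1 > -3. Eliminate Center.
Bob's mix must leave Alice indifferent between Down and Up.
  Alice's expected payoff from Down: q·1 + (1−q)·(-4) = 5q - 4
  Alice's expected payoff from Up: q·0 + (1−q)·4 = -4q + 4
  5q - 4 = -4q + 4  ⇒  9q = 8  ⇒  q = 8/9.

q = 8/9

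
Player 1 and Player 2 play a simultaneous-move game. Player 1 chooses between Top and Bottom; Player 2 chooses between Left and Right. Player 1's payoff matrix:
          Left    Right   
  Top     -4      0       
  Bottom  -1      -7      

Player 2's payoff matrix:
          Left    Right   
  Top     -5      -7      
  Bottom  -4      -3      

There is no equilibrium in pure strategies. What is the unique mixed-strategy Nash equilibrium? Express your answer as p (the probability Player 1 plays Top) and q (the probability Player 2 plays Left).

Set Player 2's expected payoff from Left equal to that from Right:
  Player 2's payoff to Left: p·(-5) + (1−p)·(-4) = -p - 4
  Player 2's payoff to Right: p·(-7) + (1−p)·(-3) = -4p - 3
  -p - 4 = -4p - 3  ⇒  3p = 1  ⇒  p = 1/3.
Player 1's indifference between Top and Bottom determines Player 2's mixing probability q:
  Player 1's expected payoff from Top: q·(-4) + (1−q)·0 = -4q
  Player 1's expected payoff from Bottom: q·(-1) + (1−q)·(-7) = 6q - 7
  -4q = 6q - 7  ⇒  -10q = -7  ⇒  q = 7/10.

p = 1/3, q = 7/10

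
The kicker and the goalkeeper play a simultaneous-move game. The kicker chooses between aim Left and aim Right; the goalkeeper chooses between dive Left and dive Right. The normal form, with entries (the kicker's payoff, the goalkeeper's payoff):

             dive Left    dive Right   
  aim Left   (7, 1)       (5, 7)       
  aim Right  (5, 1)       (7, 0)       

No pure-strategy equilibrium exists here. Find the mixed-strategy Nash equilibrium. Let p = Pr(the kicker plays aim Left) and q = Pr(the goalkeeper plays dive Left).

In a mixed equilibrium the goalkeeper is indifferent between dive Left and dive Right; this condition fixes p.
  the goalkeeper's expected payoff from dive Left: p·1 + (1−p)·1 = 1
  the goalkeeper's expected payoff from dive Right: p·7 + (1−p)·0 = 7p
  1 = 7p  ⇒  -7p = -1  ⇒  p = 1/7.
The goalkeeper's mix must leave the kicker indifferent between aim Left and aim Right.
  the kicker's expected payoff from aim Left: q·7 + (1−q)·5 = 2q + 5
  the kicker's expected payoff from aim Right: q·5 + (1−q)·7 = -2q + 7
  2q + 5 = -2q + 7  ⇒  4q = 2  ⇒  q = 1/2.

p = 1/7, q = 1/2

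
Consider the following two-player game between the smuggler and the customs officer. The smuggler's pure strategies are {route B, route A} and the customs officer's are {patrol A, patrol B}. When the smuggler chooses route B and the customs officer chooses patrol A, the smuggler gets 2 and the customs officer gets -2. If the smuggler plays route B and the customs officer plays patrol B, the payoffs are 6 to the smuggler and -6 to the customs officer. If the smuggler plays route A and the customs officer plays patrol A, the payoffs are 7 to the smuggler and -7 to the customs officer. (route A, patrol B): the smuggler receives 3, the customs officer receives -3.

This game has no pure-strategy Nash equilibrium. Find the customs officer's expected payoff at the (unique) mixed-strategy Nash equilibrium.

-9/2

The smuggler's mix must leave the customs officer indifferent between patrol A and patrol B.
  the customs officer's payoff to patrol A: p·(-2) + (1−p)·(-7) = 5p - 7
  the customs officer's payoff to patrol B: p·(-6) + (1−p)·(-3) = -3p - 3
  5p - 7 = -3p - 3  ⇒  8p = 4  ⇒  p = 1/2.
At equilibrium the customs officer is indifferent across columns, so the customs officer's payoff equals the payoff from patrol A: (1/2)·(-2) + (1/2)·(-7) = -9/2.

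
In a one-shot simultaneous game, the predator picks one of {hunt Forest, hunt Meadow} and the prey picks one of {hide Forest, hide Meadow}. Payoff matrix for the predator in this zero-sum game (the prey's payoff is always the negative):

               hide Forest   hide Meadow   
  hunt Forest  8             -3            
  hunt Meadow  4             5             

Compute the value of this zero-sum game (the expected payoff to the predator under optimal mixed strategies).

v = 13/3

The predator's indifference between hunt Forest and hunt Meadow determines the prey's mixing probability q:
  the predator's expected payoff from hunt Forest: q·8 + (1−q)·(-3) = 11q - 3
  the predator's expected payoff from hunt Meadow: q·4 + (1−q)·5 = -q + 5
  11q - 3 = -q + 5  ⇒  12q = 8  ⇒  q = 2/3.
The value is the predator's expected payoff against this mix (using hunt Forest): (2/3)·8 + (1/3)·(-3) = 13/3.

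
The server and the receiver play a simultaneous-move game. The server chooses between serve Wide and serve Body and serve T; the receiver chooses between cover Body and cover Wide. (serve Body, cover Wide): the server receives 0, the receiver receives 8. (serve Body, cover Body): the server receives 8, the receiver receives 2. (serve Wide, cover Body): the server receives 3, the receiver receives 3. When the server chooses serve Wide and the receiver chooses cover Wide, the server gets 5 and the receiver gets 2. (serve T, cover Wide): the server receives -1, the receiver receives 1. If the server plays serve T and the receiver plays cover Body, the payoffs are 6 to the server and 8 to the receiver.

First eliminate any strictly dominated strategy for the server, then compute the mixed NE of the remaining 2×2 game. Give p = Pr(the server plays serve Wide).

The server's strategy serve T is strictly dominated by serve Body: 8 > 6 and 0 > -1. Eliminate serve T.
In a mixed equilibrium the receiver is indifferent between cover Body and cover Wide; this condition fixes p.
  the receiver's payoff to cover Body: p·3 + (1−p)·2 = p + 2
  the receiver's payoff to cover Wide: p·2 + (1−p)·8 = -6p + 8
  p + 2 = -6p + 8  ⇒  7p = 6  ⇒  p = 6/7.

p = 6/7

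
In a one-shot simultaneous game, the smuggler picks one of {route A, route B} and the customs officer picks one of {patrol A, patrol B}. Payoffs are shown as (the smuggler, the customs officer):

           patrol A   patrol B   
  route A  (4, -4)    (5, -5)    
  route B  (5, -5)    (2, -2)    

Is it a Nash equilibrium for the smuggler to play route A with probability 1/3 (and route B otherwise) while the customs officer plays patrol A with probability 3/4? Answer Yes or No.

No

Given the smuggler's mix p = 1/3, the customs officer's payoff from patrol A is -14/3 but from patrol B is -3. The customs officer strictly prefers patrol B, so the customs officer would not mix.
So the proposed profile is not a Nash equilibrium.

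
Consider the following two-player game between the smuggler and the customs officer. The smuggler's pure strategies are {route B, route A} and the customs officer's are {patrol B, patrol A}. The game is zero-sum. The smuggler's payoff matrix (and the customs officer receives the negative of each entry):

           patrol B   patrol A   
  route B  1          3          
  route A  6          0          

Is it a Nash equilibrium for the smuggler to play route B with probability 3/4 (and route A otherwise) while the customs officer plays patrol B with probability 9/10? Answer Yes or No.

No

Given the customs officer's mix q = 9/10, the smuggler's payoff from route B is 6/5 but from route A is 27/5. The smuggler strictly prefers route A, so the smuggler would not mix.
So the proposed profile is not a Nash equilibrium.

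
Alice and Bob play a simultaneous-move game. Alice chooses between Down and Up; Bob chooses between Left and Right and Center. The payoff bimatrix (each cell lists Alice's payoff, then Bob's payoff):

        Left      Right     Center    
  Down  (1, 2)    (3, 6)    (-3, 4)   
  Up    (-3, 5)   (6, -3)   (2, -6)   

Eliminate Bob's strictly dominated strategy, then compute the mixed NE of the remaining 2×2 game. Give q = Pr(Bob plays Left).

q = 3/7

Bob's strategy Center is strictly dominated by Right: 6 > 4 and -3 > -6. Eliminate Center.
For Alice to be willing to mix, Alice must be indifferent between Down and Up, which pins down Bob's mix.
  Alice's payoff from Down: q·1 + (1−q)·3 = -2q + 3
  Alice's payoff from Up: q·(-3) + (1−q)·6 = -9q + 6
  -2q + 3 = -9q + 6  ⇒  7q = 3  ⇒  q = 3/7.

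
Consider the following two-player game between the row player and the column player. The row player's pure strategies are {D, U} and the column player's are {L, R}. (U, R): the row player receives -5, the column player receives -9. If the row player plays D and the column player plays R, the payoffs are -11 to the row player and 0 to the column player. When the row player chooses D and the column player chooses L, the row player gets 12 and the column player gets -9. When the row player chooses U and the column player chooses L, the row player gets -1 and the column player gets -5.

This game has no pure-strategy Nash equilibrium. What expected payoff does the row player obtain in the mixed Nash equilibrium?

Set the row player's expected payoff from D equal to that from U:
  the row player's payoff to D: q·12 + (1−q)·(-11) = 23q - 11
  the row player's payoff to U: q·(-1) + (1−q)·(-5) = 4q - 5
  23q - 11 = 4q - 5  ⇒  19q = 6  ⇒  q = 6/19.
At equilibrium the row player is indifferent across rows, so the row player's payoff equals the payoff from D: (6/19)·12 + (13/19)·(-11) = -71/19.

-71/19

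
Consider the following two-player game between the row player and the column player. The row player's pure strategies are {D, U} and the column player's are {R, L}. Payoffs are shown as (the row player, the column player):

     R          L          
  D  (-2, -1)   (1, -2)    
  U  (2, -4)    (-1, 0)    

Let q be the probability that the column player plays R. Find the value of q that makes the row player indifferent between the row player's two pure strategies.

q = 1/3

The row player's indifference between D and U determines the column player's mixing probability q:
  the row player's payoff to D: q·(-2) + (1−q)·1 = -3q + 1
  the row player's payoff to U: q·2 + (1−q)·(-1) = 3q - 1
  -3q + 1 = 3q - 1  ⇒  -6q = -2  ⇒  q = 1/3.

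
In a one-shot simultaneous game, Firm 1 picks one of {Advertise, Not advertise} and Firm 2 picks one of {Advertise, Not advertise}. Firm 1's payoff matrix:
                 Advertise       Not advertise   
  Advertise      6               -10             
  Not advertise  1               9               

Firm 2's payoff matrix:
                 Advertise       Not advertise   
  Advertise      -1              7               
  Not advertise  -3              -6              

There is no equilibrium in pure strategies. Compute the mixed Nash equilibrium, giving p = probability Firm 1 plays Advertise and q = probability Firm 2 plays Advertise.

Firm 1's mix must leave Firm 2 indifferent between Advertise and Not advertise.
  Firm 2's payoff to Advertise: p·(-1) + (1−p)·(-3) = 2p - 3
  Firm 2's payoff to Not advertise: p·7 + (1−p)·(-6) = 13p - 6
  2p - 3 = 13p - 6  ⇒  -11p = -3  ⇒  p = 3/11.
Firm 1's indifference between Advertise and Not advertise determines Firm 2's mixing probability q:
  Firm 1's expected payoff from Advertise: q·6 + (1−q)·(-10) = 16q - 10
  Firm 1's expected payoff from Not advertise: q·1 + (1−q)·9 = -8q + 9
  16q - 10 = -8q + 9  ⇒  24q = 19  ⇒  q = 19/24.

p = 3/11, q = 19/24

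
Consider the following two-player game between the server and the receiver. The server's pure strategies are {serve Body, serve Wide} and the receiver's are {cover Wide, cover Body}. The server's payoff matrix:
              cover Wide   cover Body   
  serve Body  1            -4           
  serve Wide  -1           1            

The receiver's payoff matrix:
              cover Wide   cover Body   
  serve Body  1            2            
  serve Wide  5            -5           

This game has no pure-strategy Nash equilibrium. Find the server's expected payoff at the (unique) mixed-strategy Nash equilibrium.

For the server to be willing to mix, the server must be indifferent between serve Body and serve Wide, which pins down the receiver's mix.
  the server's payoff to serve Body: q·1 + (1−q)·(-4) = 5q - 4
  the server's payoff to serve Wide: q·(-1) + (1−q)·1 = -2q + 1
  5q - 4 = -2q + 1  ⇒  7q = 5  ⇒  q = 5/7.
At equilibrium the server is indifferent across rows, so the server's payoff equals the payoff from serve Body: (5/7)·1 + (2/7)·(-4) = -3/7.

-3/7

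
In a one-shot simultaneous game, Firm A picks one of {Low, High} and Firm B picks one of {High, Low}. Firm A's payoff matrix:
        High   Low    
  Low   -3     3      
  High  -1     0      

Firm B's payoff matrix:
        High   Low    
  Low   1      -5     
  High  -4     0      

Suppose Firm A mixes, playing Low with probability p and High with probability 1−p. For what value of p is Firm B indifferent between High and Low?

In a mixed equilibrium Firm B is indifferent between High and Low; this condition fixes p.
  Firm B's payoff from High: p·1 + (1−p)·(-4) = 5p - 4
  Firm B's payoff from Low: p·(-5) + (1−p)·0 = -5p
  5p - 4 = -5p  ⇒  10p = 4  ⇒  p = 2/5.

p = 2/5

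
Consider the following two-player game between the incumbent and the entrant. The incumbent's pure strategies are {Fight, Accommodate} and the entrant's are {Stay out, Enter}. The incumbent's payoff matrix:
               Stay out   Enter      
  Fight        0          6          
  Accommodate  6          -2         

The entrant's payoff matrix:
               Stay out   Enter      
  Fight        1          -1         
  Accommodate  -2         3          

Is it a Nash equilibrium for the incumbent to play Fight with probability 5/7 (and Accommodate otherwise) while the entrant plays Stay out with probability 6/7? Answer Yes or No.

No

Given the entrant's mix q = 6/7, the incumbent's payoff from Fight is 6/7 but from Accommodate is 34/7. The incumbent strictly prefers Accommodate, so the incumbent would not mix.
So the proposed profile is not a Nash equilibrium.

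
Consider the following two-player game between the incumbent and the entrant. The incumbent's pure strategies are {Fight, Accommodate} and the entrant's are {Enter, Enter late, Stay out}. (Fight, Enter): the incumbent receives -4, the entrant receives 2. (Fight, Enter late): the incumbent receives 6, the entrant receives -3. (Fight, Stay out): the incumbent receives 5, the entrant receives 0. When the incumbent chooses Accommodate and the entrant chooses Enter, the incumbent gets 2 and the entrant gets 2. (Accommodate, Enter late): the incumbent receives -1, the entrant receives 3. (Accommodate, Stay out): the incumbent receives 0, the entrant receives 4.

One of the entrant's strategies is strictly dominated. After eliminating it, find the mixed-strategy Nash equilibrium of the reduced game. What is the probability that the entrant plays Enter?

q = 5/11

The entrant's strategy Enter late is strictly dominated by Stay out: 0 > -3 and 4 > 3. Eliminate Enter late.
In a mixed equilibrium the incumbent is indifferent between Fight and Accommodate; this condition fixes q.
  the incumbent's payoff from Fight: q·(-4) + (1−q)·5 = -9q + 5
  the incumbent's payoff from Accommodate: q·2 + (1−q)·0 = 2q
  -9q + 5 = 2q  ⇒  -11q = -5  ⇒  q = 5/11.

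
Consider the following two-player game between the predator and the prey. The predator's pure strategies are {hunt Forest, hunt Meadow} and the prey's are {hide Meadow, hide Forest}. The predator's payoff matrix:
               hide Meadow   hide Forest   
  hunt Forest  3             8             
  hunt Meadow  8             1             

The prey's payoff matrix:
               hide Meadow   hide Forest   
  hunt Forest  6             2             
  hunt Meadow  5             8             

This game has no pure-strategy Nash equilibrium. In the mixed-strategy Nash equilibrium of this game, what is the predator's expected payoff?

The predator's indifference between hunt Forest and hunt Meadow determines the prey's mixing probability q:
  the predator's payoff from hunt Forest: q·3 + (1−q)·8 = -5q + 8
  the predator's payoff from hunt Meadow: q·8 + (1−q)·1 = 7q + 1
  -5q + 8 = 7q + 1  ⇒  -12q = -7  ⇒  q = 7/12.
At equilibrium the predator is indifferent across rows, so the predator's payoff equals the payoff from hunt Forest: (7/12)·3 + (5/12)·8 = 61/12.

61/12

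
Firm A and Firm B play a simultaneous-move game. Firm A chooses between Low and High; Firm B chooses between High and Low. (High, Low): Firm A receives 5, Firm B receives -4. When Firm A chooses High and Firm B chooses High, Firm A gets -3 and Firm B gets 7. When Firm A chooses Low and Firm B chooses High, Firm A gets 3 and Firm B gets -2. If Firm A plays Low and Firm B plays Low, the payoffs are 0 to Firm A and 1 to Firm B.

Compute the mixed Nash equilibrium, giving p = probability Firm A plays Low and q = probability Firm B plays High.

p = 11/14, q = 5/11

For Firm B to be willing to mix, Firm B must be indifferent between High and Low, which pins down Firm A's mix.
  Firm B's payoff to High: p·(-2) + (1−p)·7 = -9p + 7
  Firm B's payoff to Low: p·1 + (1−p)·(-4) = 5p - 4
  -9p + 7 = 5p - 4  ⇒  -14p = -11  ⇒  p = 11/14.
Set Firm A's expected payoff from Low equal to that from High:
  Firm A's expected payoff from Low: q·3 + (1−q)·0 = 3q
  Firm A's expected payoff from High: q·(-3) + (1−q)·5 = -8q + 5
  3q = -8q + 5  ⇒  11q = 5  ⇒  q = 5/11.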